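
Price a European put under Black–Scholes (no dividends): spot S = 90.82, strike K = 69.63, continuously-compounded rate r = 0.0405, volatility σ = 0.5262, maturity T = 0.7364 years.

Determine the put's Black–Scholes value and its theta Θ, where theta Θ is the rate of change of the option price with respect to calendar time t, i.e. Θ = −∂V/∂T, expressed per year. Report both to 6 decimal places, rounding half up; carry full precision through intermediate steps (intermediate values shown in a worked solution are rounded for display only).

σ√T = 0.5262·√0.7364 = 0.451552
d₁ = (ln(S/K) + (r+σ²/2)T) / (σ√T) = (ln(90.82/69.63) + (0.0405+0.5262²/2)·0.7364) / 0.451552 = (0.265684 + 0.131774) / 0.451552 = 0.880204
d₂ = d₁ − σ√T = 0.880204 − 0.451552 = 0.428652
e^{−rT} = e^{−0.0405·0.7364} = 0.970616
N(−d₁) = 0.189374,  N(−d₂) = 0.334088
Put price V = K·e^{−rT}·N(−d₂) − S·N(−d₁) = 22.579022 − 17.198985 = 5.380037
φ(d₁) = (1/√(2π))·e^{−d₁²/2} = 0.270815
Θ = −S·φ(d₁)·σ/(2√T) + r·K·e^{−rT}·N(−d₂) = −7.540823 + 0.914450 = -6.626373

price = 5.380037
Θ = -6.626373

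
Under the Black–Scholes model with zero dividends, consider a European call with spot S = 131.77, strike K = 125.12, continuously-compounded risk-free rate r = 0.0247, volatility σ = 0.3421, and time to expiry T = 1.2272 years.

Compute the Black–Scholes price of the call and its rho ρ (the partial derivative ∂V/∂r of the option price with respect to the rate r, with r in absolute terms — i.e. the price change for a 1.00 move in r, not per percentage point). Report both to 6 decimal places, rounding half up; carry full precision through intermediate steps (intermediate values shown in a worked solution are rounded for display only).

σ√T = 0.3421·√1.2272 = 0.378975
d₁ = (ln(S/K) + (r+σ²/2)T) / (σ√T) = (ln(131.77/125.12) + (0.0247+0.3421²/2)·1.2272) / 0.378975 = (0.051785 + 0.102123) / 0.378975 = 0.406115
d₂ = d₁ − σ√T = 0.406115 − 0.378975 = 0.027140
e^{−rT} = e^{−0.0247·1.2272} = 0.970143
N(d₁) = 0.657671,  N(d₂) = 0.510826
Call price V = S·N(d₁) − K·e^{−rT}·N(d₂) = 86.661317 − 62.006254 = 24.655063
ρ = K·T·e^{−rT}·N(d₂) = 76.094075

price = 24.655063
ρ = 76.094075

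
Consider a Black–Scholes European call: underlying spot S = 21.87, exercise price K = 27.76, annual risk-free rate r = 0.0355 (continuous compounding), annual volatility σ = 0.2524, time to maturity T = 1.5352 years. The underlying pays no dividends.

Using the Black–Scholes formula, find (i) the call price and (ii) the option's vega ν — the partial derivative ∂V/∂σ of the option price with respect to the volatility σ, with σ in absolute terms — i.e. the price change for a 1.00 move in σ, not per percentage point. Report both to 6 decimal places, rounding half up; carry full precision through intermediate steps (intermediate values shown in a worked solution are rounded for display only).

price = 1.280610
ν = 9.847554

σ√T = 0.2524·√1.5352 = 0.312732
d₁ = (ln(S/K) + (r+σ²/2)T) / (σ√T) = (ln(21.87/27.76) + (0.0355+0.2524²/2)·1.5352) / 0.312732 = (-0.238480 + 0.103400) / 0.312732 = -0.431936
d₂ = d₁ − σ√T = -0.431936 − 0.312732 = -0.744668
e^{−rT} = e^{−0.0355·1.5352} = 0.946959
N(d₁) = 0.332894,  N(d₂) = 0.228236
Call price V = S·N(d₁) − K·e^{−rT}·N(d₂) = 7.280388 − 5.999778 = 1.280610
φ(d₁) = (1/√(2π))·e^{−d₁²/2} = 0.363410
ν = S·φ(d₁)·√T = 9.847554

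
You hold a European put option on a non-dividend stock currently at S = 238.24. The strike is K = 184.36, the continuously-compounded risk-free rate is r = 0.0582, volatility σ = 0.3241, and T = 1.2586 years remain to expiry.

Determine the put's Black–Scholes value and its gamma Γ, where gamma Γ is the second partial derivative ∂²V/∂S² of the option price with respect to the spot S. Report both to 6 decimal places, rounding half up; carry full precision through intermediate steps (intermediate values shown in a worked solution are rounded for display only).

price = 7.215373
Γ = 0.002547

σ√T = 0.3241·√1.2586 = 0.363599
d₁ = (ln(S/K) + (r+σ²/2)T) / (σ√T) = (ln(238.24/184.36) + (0.0582+0.3241²/2)·1.2586) / 0.363599 = (0.256388 + 0.139353) / 0.363599 = 1.088399
d₂ = d₁ − σ√T = 1.088399 − 0.363599 = 0.724800
e^{−rT} = e^{−0.0582·1.2586} = 0.929368
N(−d₁) = 0.138210,  N(−d₂) = 0.234287
Put price V = K·e^{−rT}·N(−d₂) − S·N(−d₁) = 40.142416 − 32.927043 = 7.215373
φ(d₁) = (1/√(2π))·e^{−d₁²/2} = 0.220635
Γ = φ(d₁) / (S·σ·√T) = 0.002547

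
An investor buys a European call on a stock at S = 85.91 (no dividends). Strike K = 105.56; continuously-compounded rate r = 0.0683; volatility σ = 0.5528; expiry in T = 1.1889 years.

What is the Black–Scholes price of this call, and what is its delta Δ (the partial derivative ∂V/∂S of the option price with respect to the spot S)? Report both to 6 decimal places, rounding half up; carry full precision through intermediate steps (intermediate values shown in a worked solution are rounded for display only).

σ√T = 0.5528·√1.1889 = 0.602755
d₁ = (ln(S/K) + (r+σ²/2)T) / (σ√T) = (ln(85.91/105.56) + (0.0683+0.5528²/2)·1.1889) / 0.602755 = (-0.205979 + 0.262859) / 0.602755 = 0.094366
d₂ = d₁ − σ√T = 0.094366 − 0.602755 = -0.508389
e^{−rT} = e^{−0.0683·1.1889} = 0.922008
N(d₁) = 0.537591,  N(d₂) = 0.305590
Call price V = S·N(d₁) − K·e^{−rT}·N(d₂) = 46.184409 − 29.742211 = 16.442198
Δ = N(d₁) = 0.537591

price = 16.442198
Δ = 0.537591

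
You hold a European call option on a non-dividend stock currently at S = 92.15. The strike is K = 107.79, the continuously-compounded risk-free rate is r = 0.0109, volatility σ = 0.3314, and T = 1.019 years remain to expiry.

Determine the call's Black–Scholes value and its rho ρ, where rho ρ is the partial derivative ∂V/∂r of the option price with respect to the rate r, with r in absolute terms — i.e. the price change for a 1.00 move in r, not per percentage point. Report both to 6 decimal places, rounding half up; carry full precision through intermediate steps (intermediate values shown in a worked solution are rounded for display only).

σ√T = 0.3314·√1.019 = 0.334533
d₁ = (ln(S/K) + (r+σ²/2)T) / (σ√T) = (ln(92.15/107.79) + (0.0109+0.3314²/2)·1.019) / 0.334533 = (-0.156767 + 0.067063) / 0.334533 = -0.268146
d₂ = d₁ − σ√T = -0.268146 − 0.334533 = -0.602679
e^{−rT} = e^{−0.0109·1.019} = 0.988954
N(d₁) = 0.394294,  N(d₂) = 0.273361
Call price V = S·N(d₁) − K·e^{−rT}·N(d₂) = 36.334147 − 29.140116 = 7.194031
ρ = K·T·e^{−rT}·N(d₂) = 29.693778

price = 7.194031
ρ = 29.693778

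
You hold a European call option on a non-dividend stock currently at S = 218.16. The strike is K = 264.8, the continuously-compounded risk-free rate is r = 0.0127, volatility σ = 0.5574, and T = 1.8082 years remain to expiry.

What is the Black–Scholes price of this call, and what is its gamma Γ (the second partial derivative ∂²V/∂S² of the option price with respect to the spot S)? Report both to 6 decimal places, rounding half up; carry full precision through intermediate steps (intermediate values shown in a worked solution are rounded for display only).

price = 51.072621
Γ = 0.002414

σ√T = 0.5574·√1.8082 = 0.749532
d₁ = (ln(S/K) + (r+σ²/2)T) / (σ√T) = (ln(218.16/264.8) + (0.0127+0.5574²/2)·1.8082) / 0.749532 = (-0.193746 + 0.303863) / 0.749532 = 0.146915
d₂ = d₁ − σ√T = 0.146915 − 0.749532 = -0.602617
e^{−rT} = e^{−0.0127·1.8082} = 0.977298
N(d₁) = 0.558400,  N(d₂) = 0.273382
Call price V = S·N(d₁) − K·e^{−rT}·N(d₂) = 121.820605 − 70.747984 = 51.072621
φ(d₁) = (1/√(2π))·e^{−d₁²/2} = 0.394660
Γ = φ(d₁) / (S·σ·√T) = 0.002414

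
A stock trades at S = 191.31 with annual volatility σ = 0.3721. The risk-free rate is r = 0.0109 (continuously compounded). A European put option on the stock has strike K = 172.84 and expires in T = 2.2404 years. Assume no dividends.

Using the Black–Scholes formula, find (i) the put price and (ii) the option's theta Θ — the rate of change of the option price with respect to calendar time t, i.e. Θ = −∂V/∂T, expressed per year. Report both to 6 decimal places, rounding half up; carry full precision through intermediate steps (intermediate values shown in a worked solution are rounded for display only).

σ√T = 0.3721·√2.2404 = 0.556958
d₁ = (ln(S/K) + (r+σ²/2)T) / (σ√T) = (ln(191.31/172.84) + (0.0109+0.3721²/2)·2.2404) / 0.556958 = (0.101529 + 0.179521) / 0.556958 = 0.504617
d₂ = d₁ − σ√T = 0.504617 − 0.556958 = -0.052341
e^{−rT} = e^{−0.0109·2.2404} = 0.975875
N(−d₁) = 0.306914,  N(−d₂) = 0.520872
Put price V = K·e^{−rT}·N(−d₂) − S·N(−d₁) = 87.855577 − 58.715725 = 29.139852
φ(d₁) = (1/√(2π))·e^{−d₁²/2} = 0.351250
Θ = −S·φ(d₁)·σ/(2√T) + r·K·e^{−rT}·N(−d₂) = −8.352581 + 0.957626 = -7.394955

price = 29.139852
Θ = -7.394955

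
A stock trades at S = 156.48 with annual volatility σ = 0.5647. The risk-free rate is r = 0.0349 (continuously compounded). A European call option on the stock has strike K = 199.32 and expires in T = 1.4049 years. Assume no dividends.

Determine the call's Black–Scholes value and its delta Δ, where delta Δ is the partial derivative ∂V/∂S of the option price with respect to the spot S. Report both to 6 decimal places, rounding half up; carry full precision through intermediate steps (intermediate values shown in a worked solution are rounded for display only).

σ√T = 0.5647·√1.4049 = 0.669330
d₁ = (ln(S/K) + (r+σ²/2)T) / (σ√T) = (ln(156.48/199.32) + (0.0349+0.5647²/2)·1.4049) / 0.669330 = (-0.241983 + 0.273033) / 0.669330 = 0.046388
d₂ = d₁ − σ√T = 0.046388 − 0.669330 = -0.622942
e^{−rT} = e^{−0.0349·1.4049} = 0.952152
N(d₁) = 0.518500,  N(d₂) = 0.266661
Call price V = S·N(d₁) − K·e^{−rT}·N(d₂) = 81.134828 − 50.607754 = 30.527074
Δ = N(d₁) = 0.518500

price = 30.527074
Δ = 0.518500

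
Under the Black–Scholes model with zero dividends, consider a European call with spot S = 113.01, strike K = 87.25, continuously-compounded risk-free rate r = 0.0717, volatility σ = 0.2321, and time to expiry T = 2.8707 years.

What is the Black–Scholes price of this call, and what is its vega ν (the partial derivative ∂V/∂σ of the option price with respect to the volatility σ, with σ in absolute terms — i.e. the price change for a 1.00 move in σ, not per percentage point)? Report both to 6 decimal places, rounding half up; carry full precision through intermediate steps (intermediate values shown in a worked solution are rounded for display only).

σ√T = 0.2321·√2.8707 = 0.393250
d₁ = (ln(S/K) + (r+σ²/2)T) / (σ√T) = (ln(113.01/87.25) + (0.0717+0.2321²/2)·2.8707) / 0.393250 = (0.258699 + 0.283152) / 0.393250 = 1.377878
d₂ = d₁ − σ√T = 1.377878 − 0.393250 = 0.984628
e^{−rT} = e^{−0.0717·2.8707} = 0.813972
N(d₁) = 0.915879,  N(d₂) = 0.837596
Call price V = S·N(d₁) − K·e^{−rT}·N(d₂) = 103.503541 − 59.485318 = 44.018223
φ(d₁) = (1/√(2π))·e^{−d₁²/2} = 0.154399
ν = S·φ(d₁)·√T = 29.563548

price = 44.018223
ν = 29.563548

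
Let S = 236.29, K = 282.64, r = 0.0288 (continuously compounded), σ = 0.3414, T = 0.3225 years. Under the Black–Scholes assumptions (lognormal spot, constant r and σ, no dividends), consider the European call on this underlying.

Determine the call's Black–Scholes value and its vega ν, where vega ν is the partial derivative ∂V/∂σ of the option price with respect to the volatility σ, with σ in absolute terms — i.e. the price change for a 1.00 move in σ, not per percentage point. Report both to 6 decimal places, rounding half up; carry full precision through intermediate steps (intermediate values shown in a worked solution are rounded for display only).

σ√T = 0.3414·√0.3225 = 0.193878
d₁ = (ln(S/K) + (r+σ²/2)T) / (σ√T) = (ln(236.29/282.64) + (0.0288+0.3414²/2)·0.3225) / 0.193878 = (-0.179114 + 0.028082) / 0.193878 = -0.779005
d₂ = d₁ − σ√T = -0.779005 − 0.193878 = -0.972883
e^{−rT} = e^{−0.0288·0.3225} = 0.990755
N(d₁) = 0.217988,  N(d₂) = 0.165306
Call price V = S·N(d₁) − K·e^{−rT}·N(d₂) = 51.508499 − 46.290094 = 5.218405
φ(d₁) = (1/√(2π))·e^{−d₁²/2} = 0.294533
ν = S·φ(d₁)·√T = 39.522539

price = 5.218405
ν = 39.522539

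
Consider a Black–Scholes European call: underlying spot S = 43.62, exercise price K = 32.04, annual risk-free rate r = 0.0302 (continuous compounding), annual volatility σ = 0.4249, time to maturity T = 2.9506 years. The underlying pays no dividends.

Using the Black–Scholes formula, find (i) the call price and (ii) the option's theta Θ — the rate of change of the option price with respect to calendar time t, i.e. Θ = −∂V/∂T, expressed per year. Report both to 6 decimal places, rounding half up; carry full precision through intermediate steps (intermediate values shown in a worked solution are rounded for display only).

σ√T = 0.4249·√2.9506 = 0.729864
d₁ = (ln(S/K) + (r+σ²/2)T) / (σ√T) = (ln(43.62/32.04) + (0.0302+0.4249²/2)·2.9506) / 0.729864 = (0.308531 + 0.355459) / 0.729864 = 0.909744
d₂ = d₁ − σ√T = 0.909744 − 0.729864 = 0.179880
e^{−rT} = e^{−0.0302·2.9506} = 0.914747
N(d₁) = 0.818521,  N(d₂) = 0.571377
Call price V = S·N(d₁) − K·e^{−rT}·N(d₂) = 35.703898 − 16.746184 = 18.957714
φ(d₁) = (1/√(2π))·e^{−d₁²/2} = 0.263749
Θ = −S·φ(d₁)·σ/(2√T) − r·K·e^{−rT}·N(d₂) = −1.422914 − 0.505735 = -1.928649

price = 18.957714
Θ = -1.928649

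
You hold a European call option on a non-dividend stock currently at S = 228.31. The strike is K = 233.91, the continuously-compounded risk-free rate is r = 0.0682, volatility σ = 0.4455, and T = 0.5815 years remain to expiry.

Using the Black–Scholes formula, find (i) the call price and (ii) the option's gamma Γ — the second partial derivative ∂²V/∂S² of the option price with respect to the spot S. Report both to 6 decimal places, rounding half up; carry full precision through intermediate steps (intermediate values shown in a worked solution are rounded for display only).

price = 32.337466
Γ = 0.005026

σ√T = 0.4455·√0.5815 = 0.339721
d₁ = (ln(S/K) + (r+σ²/2)T) / (σ√T) = (ln(228.31/233.91) + (0.0682+0.4455²/2)·0.5815) / 0.339721 = (-0.024232 + 0.097364) / 0.339721 = 0.215269
d₂ = d₁ − σ√T = 0.215269 − 0.339721 = -0.124452
e^{−rT} = e^{−0.0682·0.5815} = 0.961118
N(d₁) = 0.585221,  N(d₂) = 0.450479
Call price V = S·N(d₁) − K·e^{−rT}·N(d₂) = 133.611859 − 101.274392 = 32.337466
φ(d₁) = (1/√(2π))·e^{−d₁²/2} = 0.389805
Γ = φ(d₁) / (S·σ·√T) = 0.005026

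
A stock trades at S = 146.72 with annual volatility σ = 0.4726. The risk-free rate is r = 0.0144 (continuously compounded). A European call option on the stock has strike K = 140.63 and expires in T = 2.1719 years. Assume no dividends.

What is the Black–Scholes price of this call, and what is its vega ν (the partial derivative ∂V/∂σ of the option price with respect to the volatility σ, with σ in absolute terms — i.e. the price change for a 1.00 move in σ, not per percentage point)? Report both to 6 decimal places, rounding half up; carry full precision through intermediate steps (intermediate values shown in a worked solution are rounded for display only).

price = 43.956032
ν = 77.814152

σ√T = 0.4726·√2.1719 = 0.696488
d₁ = (ln(S/K) + (r+σ²/2)T) / (σ√T) = (ln(146.72/140.63) + (0.0144+0.4726²/2)·2.1719) / 0.696488 = (0.042394 + 0.273823) / 0.696488 = 0.454016
d₂ = d₁ − σ√T = 0.454016 − 0.696488 = -0.242472
e^{−rT} = e^{−0.0144·2.1719} = 0.969209
N(d₁) = 0.675091,  N(d₂) = 0.404207
Call price V = S·N(d₁) − K·e^{−rT}·N(d₂) = 99.049410 − 55.093378 = 43.956032
φ(d₁) = (1/√(2π))·e^{−d₁²/2} = 0.359873
ν = S·φ(d₁)·√T = 77.814152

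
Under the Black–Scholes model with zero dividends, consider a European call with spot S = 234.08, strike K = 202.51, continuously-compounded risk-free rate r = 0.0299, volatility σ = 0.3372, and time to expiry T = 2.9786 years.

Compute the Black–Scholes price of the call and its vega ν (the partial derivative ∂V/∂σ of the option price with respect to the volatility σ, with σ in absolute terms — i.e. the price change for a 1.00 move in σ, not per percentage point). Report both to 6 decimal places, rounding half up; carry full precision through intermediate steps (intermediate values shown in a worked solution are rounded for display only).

price = 76.111523
ν = 126.767837

σ√T = 0.3372·√2.9786 = 0.581961
d₁ = (ln(S/K) + (r+σ²/2)T) / (σ√T) = (ln(234.08/202.51) + (0.0299+0.3372²/2)·2.9786) / 0.581961 = (0.144874 + 0.258399) / 0.581961 = 0.692956
d₂ = d₁ − σ√T = 0.692956 − 0.581961 = 0.110995
e^{−rT} = e^{−0.0299·2.9786} = 0.914791
N(d₁) = 0.755831,  N(d₂) = 0.544190
Call price V = S·N(d₁) − K·e^{−rT}·N(d₂) = 176.924990 − 100.813468 = 76.111523
φ(d₁) = (1/√(2π))·e^{−d₁²/2} = 0.313790
ν = S·φ(d₁)·√T = 126.767837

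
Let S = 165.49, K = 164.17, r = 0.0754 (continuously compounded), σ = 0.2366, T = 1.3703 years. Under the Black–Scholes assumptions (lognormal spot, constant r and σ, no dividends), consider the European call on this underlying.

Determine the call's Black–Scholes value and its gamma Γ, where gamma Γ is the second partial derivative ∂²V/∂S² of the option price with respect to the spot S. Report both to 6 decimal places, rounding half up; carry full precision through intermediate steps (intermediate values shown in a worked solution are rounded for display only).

σ√T = 0.2366·√1.3703 = 0.276964
d₁ = (ln(S/K) + (r+σ²/2)T) / (σ√T) = (ln(165.49/164.17) + (0.0754+0.2366²/2)·1.3703) / 0.276964 = (0.008008 + 0.141675) / 0.276964 = 0.540444
d₂ = d₁ − σ√T = 0.540444 − 0.276964 = 0.263481
e^{−rT} = e^{−0.0754·1.3703} = 0.901838
N(d₁) = 0.705555,  N(d₂) = 0.603910
Call price V = S·N(d₁) − K·e^{−rT}·N(d₂) = 116.762233 − 89.411707 = 27.350526
φ(d₁) = (1/√(2π))·e^{−d₁²/2} = 0.344735
Γ = φ(d₁) / (S·σ·√T) = 0.007521

price = 27.350526
Γ = 0.007521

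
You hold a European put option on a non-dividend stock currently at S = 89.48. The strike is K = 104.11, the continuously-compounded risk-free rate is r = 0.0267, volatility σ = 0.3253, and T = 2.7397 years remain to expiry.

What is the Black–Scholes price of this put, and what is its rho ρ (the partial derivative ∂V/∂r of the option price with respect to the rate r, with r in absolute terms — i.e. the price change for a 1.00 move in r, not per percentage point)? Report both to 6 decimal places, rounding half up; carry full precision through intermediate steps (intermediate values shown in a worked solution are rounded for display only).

σ√T = 0.3253·√2.7397 = 0.538438
d₁ = (ln(S/K) + (r+σ²/2)T) / (σ√T) = (ln(89.48/104.11) + (0.0267+0.3253²/2)·2.7397) / 0.538438 = (-0.151433 + 0.218108) / 0.538438 = 0.123830
d₂ = d₁ − σ√T = 0.123830 − 0.538438 = -0.414608
e^{−rT} = e^{−0.0267·2.7397} = 0.929461
N(−d₁) = 0.450725,  N(−d₂) = 0.660786
Put price V = K·e^{−rT}·N(−d₂) − S·N(−d₁) = 63.941720 − 40.330868 = 23.610852
ρ = −K·T·e^{−rT}·N(−d₂) = -175.181131

price = 23.610852
ρ = -175.181131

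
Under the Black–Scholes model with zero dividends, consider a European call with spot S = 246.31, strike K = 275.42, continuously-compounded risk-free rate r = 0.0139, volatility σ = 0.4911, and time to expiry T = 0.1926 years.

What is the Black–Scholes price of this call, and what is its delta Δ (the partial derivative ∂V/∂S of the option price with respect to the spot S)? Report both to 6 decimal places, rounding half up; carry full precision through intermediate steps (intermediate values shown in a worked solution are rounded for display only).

price = 10.954647
Δ = 0.345273

σ√T = 0.4911·√0.1926 = 0.215525
d₁ = (ln(S/K) + (r+σ²/2)T) / (σ√T) = (ln(246.31/275.42) + (0.0139+0.4911²/2)·0.1926) / 0.215525 = (-0.111706 + 0.025903) / 0.215525 = -0.398114
d₂ = d₁ − σ√T = -0.398114 − 0.215525 = -0.613639
e^{−rT} = e^{−0.0139·0.1926} = 0.997326
N(d₁) = 0.345273,  N(d₂) = 0.269727
Call price V = S·N(d₁) − K·e^{−rT}·N(d₂) = 85.044212 − 74.089565 = 10.954647
Δ = N(d₁) = 0.345273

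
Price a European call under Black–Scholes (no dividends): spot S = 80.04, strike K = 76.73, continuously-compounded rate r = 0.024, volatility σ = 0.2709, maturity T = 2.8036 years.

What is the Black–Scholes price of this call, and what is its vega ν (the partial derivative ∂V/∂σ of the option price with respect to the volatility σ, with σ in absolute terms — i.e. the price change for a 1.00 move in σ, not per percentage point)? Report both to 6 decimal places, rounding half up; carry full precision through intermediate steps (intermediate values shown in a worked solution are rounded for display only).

price = 18.155054
ν = 47.914234

σ√T = 0.2709·√2.8036 = 0.453594
d₁ = (ln(S/K) + (r+σ²/2)T) / (σ√T) = (ln(80.04/76.73) + (0.024+0.2709²/2)·2.8036) / 0.453594 = (0.042234 + 0.170160) / 0.453594 = 0.468247
d₂ = d₁ − σ√T = 0.468247 − 0.453594 = 0.014653
e^{−rT} = e^{−0.024·2.8036} = 0.934927
N(d₁) = 0.680196,  N(d₂) = 0.505845
Call price V = S·N(d₁) − K·e^{−rT}·N(d₂) = 54.442881 − 36.287828 = 18.155054
φ(d₁) = (1/√(2π))·e^{−d₁²/2} = 0.357519
ν = S·φ(d₁)·√T = 47.914234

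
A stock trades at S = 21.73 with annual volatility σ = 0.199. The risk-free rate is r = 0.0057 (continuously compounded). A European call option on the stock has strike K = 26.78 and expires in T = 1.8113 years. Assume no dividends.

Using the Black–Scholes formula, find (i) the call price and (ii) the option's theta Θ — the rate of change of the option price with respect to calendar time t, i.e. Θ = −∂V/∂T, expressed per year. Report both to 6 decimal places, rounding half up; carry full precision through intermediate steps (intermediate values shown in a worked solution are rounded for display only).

price = 0.850870
Θ = -0.561630

σ√T = 0.199·√1.8113 = 0.267823
d₁ = (ln(S/K) + (r+σ²/2)T) / (σ√T) = (ln(21.73/26.78) + (0.0057+0.199²/2)·1.8113) / 0.267823 = (-0.208962 + 0.046189) / 0.267823 = -0.607761
d₂ = d₁ − σ√T = -0.607761 − 0.267823 = -0.875584
e^{−rT} = e^{−0.0057·1.8113} = 0.989729
N(d₁) = 0.271673,  N(d₂) = 0.190628
Call price V = S·N(d₁) − K·e^{−rT}·N(d₂) = 5.903455 − 5.052585 = 0.850870
φ(d₁) = (1/√(2π))·e^{−d₁²/2} = 0.331667
Θ = −S·φ(d₁)·σ/(2√T) − r·K·e^{−rT}·N(d₂) = −0.532831 − 0.028800 = -0.561630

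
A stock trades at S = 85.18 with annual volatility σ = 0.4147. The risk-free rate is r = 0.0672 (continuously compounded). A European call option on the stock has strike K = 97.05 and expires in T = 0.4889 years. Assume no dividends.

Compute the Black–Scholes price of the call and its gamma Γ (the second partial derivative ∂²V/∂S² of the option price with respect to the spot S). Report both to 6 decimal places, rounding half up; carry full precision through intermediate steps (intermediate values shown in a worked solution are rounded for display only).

σ√T = 0.4147·√0.4889 = 0.289964
d₁ = (ln(S/K) + (r+σ²/2)T) / (σ√T) = (ln(85.18/97.05) + (0.0672+0.4147²/2)·0.4889) / 0.289964 = (-0.130460 + 0.074894) / 0.289964 = -0.191631
d₂ = d₁ − σ√T = -0.191631 − 0.289964 = -0.481595
e^{−rT} = e^{−0.0672·0.4889} = 0.967680
N(d₁) = 0.424016,  N(d₂) = 0.315047
Call price V = S·N(d₁) − K·e^{−rT}·N(d₂) = 36.117660 − 29.587104 = 6.530556
φ(d₁) = (1/√(2π))·e^{−d₁²/2} = 0.391684
Γ = φ(d₁) / (S·σ·√T) = 0.015858

price = 6.530556
Γ = 0.015858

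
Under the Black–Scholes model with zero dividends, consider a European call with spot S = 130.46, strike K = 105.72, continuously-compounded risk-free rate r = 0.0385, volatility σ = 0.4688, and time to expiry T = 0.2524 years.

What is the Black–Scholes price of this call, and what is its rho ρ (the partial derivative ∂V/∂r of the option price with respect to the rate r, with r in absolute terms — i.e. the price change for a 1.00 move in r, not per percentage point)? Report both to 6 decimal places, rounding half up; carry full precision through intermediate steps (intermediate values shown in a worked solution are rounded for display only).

price = 28.347333
ρ = 20.951152

σ√T = 0.4688·√0.2524 = 0.235522
d₁ = (ln(S/K) + (r+σ²/2)T) / (σ√T) = (ln(130.46/105.72) + (0.0385+0.4688²/2)·0.2524) / 0.235522 = (0.210273 + 0.037453) / 0.235522 = 1.051812
d₂ = d₁ − σ√T = 1.051812 − 0.235522 = 0.816290
e^{−rT} = e^{−0.0385·0.2524} = 0.990330
N(d₁) = 0.853557,  N(d₂) = 0.792833
Call price V = S·N(d₁) − K·e^{−rT}·N(d₂) = 111.355067 − 83.007733 = 28.347333
ρ = K·T·e^{−rT}·N(d₂) = 20.951152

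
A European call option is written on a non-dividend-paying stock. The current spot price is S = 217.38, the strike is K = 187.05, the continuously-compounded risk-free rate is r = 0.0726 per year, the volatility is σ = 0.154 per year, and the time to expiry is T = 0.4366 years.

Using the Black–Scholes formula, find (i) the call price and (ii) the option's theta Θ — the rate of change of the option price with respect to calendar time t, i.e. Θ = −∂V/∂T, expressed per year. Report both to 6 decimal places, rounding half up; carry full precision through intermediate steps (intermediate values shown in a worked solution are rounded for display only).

price = 36.462615
Θ = -14.477099

σ√T = 0.154·√0.4366 = 0.101757
d₁ = (ln(S/K) + (r+σ²/2)T) / (σ√T) = (ln(217.38/187.05) + (0.0726+0.154²/2)·0.4366) / 0.101757 = (0.150271 + 0.036874) / 0.101757 = 1.839147
d₂ = d₁ − σ√T = 1.839147 − 0.101757 = 1.737391
e^{−rT} = e^{−0.0726·0.4366} = 0.968800
N(d₁) = 0.967053,  N(d₂) = 0.958841
Call price V = S·N(d₁) − K·e^{−rT}·N(d₂) = 210.218033 − 173.755418 = 36.462615
φ(d₁) = (1/√(2π))·e^{−d₁²/2} = 0.073522
Θ = −S·φ(d₁)·σ/(2√T) − r·K·e^{−rT}·N(d₂) = −1.862456 − 12.614643 = -14.477099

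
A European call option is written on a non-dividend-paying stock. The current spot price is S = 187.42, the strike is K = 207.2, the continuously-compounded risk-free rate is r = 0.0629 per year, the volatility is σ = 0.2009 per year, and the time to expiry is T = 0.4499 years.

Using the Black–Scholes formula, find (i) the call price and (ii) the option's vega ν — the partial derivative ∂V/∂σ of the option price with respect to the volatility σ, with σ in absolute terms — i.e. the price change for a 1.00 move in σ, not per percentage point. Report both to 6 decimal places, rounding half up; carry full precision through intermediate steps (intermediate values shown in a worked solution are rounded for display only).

σ√T = 0.2009·√0.4499 = 0.134753
d₁ = (ln(S/K) + (r+σ²/2)T) / (σ√T) = (ln(187.42/207.2) + (0.0629+0.2009²/2)·0.4499) / 0.134753 = (-0.100332 + 0.037378) / 0.134753 = -0.467185
d₂ = d₁ − σ√T = -0.467185 − 0.134753 = -0.601938
e^{−rT} = e^{−0.0629·0.4499} = 0.972098
N(d₁) = 0.320184,  N(d₂) = 0.273608
Call price V = S·N(d₁) − K·e^{−rT}·N(d₂) = 60.008820 − 55.109696 = 4.899123
φ(d₁) = (1/√(2π))·e^{−d₁²/2} = 0.357697
ν = S·φ(d₁)·√T = 44.966489

price = 4.899123
ν = 44.966489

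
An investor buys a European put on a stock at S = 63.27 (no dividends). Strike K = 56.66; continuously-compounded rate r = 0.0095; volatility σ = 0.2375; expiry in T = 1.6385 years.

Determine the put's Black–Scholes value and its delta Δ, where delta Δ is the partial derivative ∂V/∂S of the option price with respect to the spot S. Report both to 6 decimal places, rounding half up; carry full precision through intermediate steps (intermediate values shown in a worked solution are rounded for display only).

price = 4.051825
Δ = -0.285641

σ√T = 0.2375·√1.6385 = 0.304009
d₁ = (ln(S/K) + (r+σ²/2)T) / (σ√T) = (ln(63.27/56.66) + (0.0095+0.2375²/2)·1.6385) / 0.304009 = (0.110343 + 0.061777) / 0.304009 = 0.566165
d₂ = d₁ − σ√T = 0.566165 − 0.304009 = 0.262156
e^{−rT} = e^{−0.0095·1.6385} = 0.984555
N(−d₁) = 0.285641,  N(−d₂) = 0.396601
Put price V = K·e^{−rT}·N(−d₂) − S·N(−d₁) = 22.124323 − 18.072498 = 4.051825
Δ = −N(−d₁) = -0.285641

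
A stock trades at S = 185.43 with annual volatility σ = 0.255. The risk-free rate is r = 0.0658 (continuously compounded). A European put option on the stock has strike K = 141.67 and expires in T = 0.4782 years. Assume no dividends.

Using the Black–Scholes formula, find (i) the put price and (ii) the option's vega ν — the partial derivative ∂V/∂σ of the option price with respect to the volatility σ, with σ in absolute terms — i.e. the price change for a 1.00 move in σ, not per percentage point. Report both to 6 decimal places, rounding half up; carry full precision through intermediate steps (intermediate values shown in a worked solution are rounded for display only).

σ√T = 0.255·√0.4782 = 0.176338
d₁ = (ln(S/K) + (r+σ²/2)T) / (σ√T) = (ln(185.43/141.67) + (0.0658+0.255²/2)·0.4782) / 0.176338 = (0.269177 + 0.047013) / 0.176338 = 1.793095
d₂ = d₁ − σ√T = 1.793095 − 0.176338 = 1.616757
e^{−rT} = e^{−0.0658·0.4782} = 0.969024
N(−d₁) = 0.036479,  N(−d₂) = 0.052965
Put price V = K·e^{−rT}·N(−d₂) − S·N(−d₁) = 7.271171 − 6.764278 = 0.506893
φ(d₁) = (1/√(2π))·e^{−d₁²/2} = 0.079936
ν = S·φ(d₁)·√T = 10.250035

price = 0.506893
ν = 10.250035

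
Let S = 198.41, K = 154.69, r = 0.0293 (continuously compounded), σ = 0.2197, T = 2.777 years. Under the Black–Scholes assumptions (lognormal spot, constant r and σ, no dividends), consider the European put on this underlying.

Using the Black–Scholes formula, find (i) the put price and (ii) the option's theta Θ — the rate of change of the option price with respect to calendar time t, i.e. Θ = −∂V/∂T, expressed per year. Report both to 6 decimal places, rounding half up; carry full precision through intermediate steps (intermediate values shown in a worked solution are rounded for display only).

σ√T = 0.2197·√2.777 = 0.366115
d₁ = (ln(S/K) + (r+σ²/2)T) / (σ√T) = (ln(198.41/154.69) + (0.0293+0.2197²/2)·2.777) / 0.366115 = (0.248912 + 0.148386) / 0.366115 = 1.085174
d₂ = d₁ − σ√T = 1.085174 − 0.366115 = 0.719058
e^{−rT} = e^{−0.0293·2.777} = 0.921856
N(−d₁) = 0.138922,  N(−d₂) = 0.236052
Put price V = K·e^{−rT}·N(−d₂) − S·N(−d₁) = 33.661538 − 27.563584 = 6.097955
φ(d₁) = (1/√(2π))·e^{−d₁²/2} = 0.221410
Θ = −S·φ(d₁)·σ/(2√T) + r·K·e^{−rT}·N(−d₂) = −2.895828 + 0.986283 = -1.909544

price = 6.097955
Θ = -1.909544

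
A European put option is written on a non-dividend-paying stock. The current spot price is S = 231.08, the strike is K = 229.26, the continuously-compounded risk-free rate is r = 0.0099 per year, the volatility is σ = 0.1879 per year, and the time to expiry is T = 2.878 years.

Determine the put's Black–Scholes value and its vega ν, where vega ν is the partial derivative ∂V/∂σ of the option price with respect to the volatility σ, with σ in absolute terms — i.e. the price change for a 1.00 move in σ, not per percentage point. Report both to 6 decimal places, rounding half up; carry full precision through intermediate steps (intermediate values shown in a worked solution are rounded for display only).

σ√T = 0.1879·√2.878 = 0.318766
d₁ = (ln(S/K) + (r+σ²/2)T) / (σ√T) = (ln(231.08/229.26) + (0.0099+0.1879²/2)·2.878) / 0.318766 = (0.007907 + 0.079298) / 0.318766 = 0.273572
d₂ = d₁ − σ√T = 0.273572 − 0.318766 = -0.045195
e^{−rT} = e^{−0.0099·2.878} = 0.971910
N(−d₁) = 0.392207,  N(−d₂) = 0.518024
Put price V = K·e^{−rT}·N(−d₂) − S·N(−d₁) = 115.426109 − 90.631177 = 24.794932
φ(d₁) = (1/√(2π))·e^{−d₁²/2} = 0.384289
ν = S·φ(d₁)·√T = 150.648985

price = 24.794932
ν = 150.648985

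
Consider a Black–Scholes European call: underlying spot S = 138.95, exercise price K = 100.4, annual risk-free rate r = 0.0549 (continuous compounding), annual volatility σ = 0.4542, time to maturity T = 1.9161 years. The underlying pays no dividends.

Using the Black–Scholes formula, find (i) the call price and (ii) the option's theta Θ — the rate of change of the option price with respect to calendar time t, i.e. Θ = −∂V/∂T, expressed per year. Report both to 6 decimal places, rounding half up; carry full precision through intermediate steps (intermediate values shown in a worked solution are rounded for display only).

σ√T = 0.4542·√1.9161 = 0.628718
d₁ = (ln(S/K) + (r+σ²/2)T) / (σ√T) = (ln(138.95/100.4) + (0.0549+0.4542²/2)·1.9161) / 0.628718 = (0.324952 + 0.302837) / 0.628718 = 0.998522
d₂ = d₁ − σ√T = 0.998522 − 0.628718 = 0.369804
e^{−rT} = e^{−0.0549·1.9161} = 0.900150
N(d₁) = 0.840987,  N(d₂) = 0.644236
Call price V = S·N(d₁) − K·e^{−rT}·N(d₂) = 116.855127 − 58.222830 = 58.632297
φ(d₁) = (1/√(2π))·e^{−d₁²/2} = 0.242328
Θ = −S·φ(d₁)·σ/(2√T) − r·K·e^{−rT}·N(d₂) = −5.524218 − 3.196433 = -8.720651

price = 58.632297
Θ = -8.720651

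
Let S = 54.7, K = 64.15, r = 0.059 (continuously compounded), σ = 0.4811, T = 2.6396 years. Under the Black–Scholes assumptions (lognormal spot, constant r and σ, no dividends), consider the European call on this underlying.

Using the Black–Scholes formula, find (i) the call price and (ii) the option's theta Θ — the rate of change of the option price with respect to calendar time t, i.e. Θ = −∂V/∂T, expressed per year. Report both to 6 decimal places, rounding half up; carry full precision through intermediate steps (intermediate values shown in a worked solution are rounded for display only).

σ√T = 0.4811·√2.6396 = 0.781636
d₁ = (ln(S/K) + (r+σ²/2)T) / (σ√T) = (ln(54.7/64.15) + (0.059+0.4811²/2)·2.6396) / 0.781636 = (-0.159360 + 0.461214) / 0.781636 = 0.386181
d₂ = d₁ − σ√T = 0.386181 − 0.781636 = -0.395454
e^{−rT} = e^{−0.059·2.6396} = 0.855785
N(d₁) = 0.650319,  N(d₂) = 0.346254
Call price V = S·N(d₁) − K·e^{−rT}·N(d₂) = 35.572442 − 19.008847 = 16.563594
φ(d₁) = (1/√(2π))·e^{−d₁²/2} = 0.370276
Θ = −S·φ(d₁)·σ/(2√T) − r·K·e^{−rT}·N(d₂) = −2.998812 − 1.121522 = -4.120334

price = 16.563594
Θ = -4.120334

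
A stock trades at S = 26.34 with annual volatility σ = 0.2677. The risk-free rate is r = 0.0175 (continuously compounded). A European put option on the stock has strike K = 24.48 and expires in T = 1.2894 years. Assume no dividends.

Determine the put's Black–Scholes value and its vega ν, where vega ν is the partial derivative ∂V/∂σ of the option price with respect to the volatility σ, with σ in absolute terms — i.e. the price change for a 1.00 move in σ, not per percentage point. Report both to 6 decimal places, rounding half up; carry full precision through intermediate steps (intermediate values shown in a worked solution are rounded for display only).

σ√T = 0.2677·√1.2894 = 0.303978
d₁ = (ln(S/K) + (r+σ²/2)T) / (σ√T) = (ln(26.34/24.48) + (0.0175+0.2677²/2)·1.2894) / 0.303978 = (0.073232 + 0.068766) / 0.303978 = 0.467133
d₂ = d₁ − σ√T = 0.467133 − 0.303978 = 0.163155
e^{−rT} = e^{−0.0175·1.2894} = 0.977688
N(−d₁) = 0.320202,  N(−d₂) = 0.435198
Put price V = K·e^{−rT}·N(−d₂) − S·N(−d₁) = 10.415953 − 8.434134 = 1.981820
φ(d₁) = (1/√(2π))·e^{−d₁²/2} = 0.357706
ν = S·φ(d₁)·√T = 10.698807

price = 1.981820
ν = 10.698807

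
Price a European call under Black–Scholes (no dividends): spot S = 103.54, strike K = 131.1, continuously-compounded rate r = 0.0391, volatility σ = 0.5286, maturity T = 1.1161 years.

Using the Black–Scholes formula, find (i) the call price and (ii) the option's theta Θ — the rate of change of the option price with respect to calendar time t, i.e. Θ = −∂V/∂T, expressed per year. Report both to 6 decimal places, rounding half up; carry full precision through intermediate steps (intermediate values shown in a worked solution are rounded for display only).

price = 15.641117
Θ = -11.619264

σ√T = 0.5286·√1.1161 = 0.558443
d₁ = (ln(S/K) + (r+σ²/2)T) / (σ√T) = (ln(103.54/131.1) + (0.0391+0.5286²/2)·1.1161) / 0.558443 = (-0.236002 + 0.199569) / 0.558443 = -0.065242
d₂ = d₁ − σ√T = -0.065242 − 0.558443 = -0.623684
e^{−rT} = e^{−0.0391·1.1161} = 0.957299
N(d₁) = 0.473991,  N(d₂) = 0.266417
Call price V = S·N(d₁) − K·e^{−rT}·N(d₂) = 49.077011 − 33.435895 = 15.641117
φ(d₁) = (1/√(2π))·e^{−d₁²/2} = 0.398094
Θ = −S·φ(d₁)·σ/(2√T) − r·K·e^{−rT}·N(d₂) = −10.311921 − 1.307343 = -11.619264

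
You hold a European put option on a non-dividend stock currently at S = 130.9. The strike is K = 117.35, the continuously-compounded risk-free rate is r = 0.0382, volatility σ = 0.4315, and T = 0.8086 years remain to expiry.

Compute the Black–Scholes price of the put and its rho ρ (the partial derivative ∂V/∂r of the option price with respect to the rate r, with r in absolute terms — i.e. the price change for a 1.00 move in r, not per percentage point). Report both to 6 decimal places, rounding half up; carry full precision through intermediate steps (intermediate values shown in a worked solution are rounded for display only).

price = 11.456943
ρ = -39.892372

σ√T = 0.4315·√0.8086 = 0.388014
d₁ = (ln(S/K) + (r+σ²/2)T) / (σ√T) = (ln(130.9/117.35) + (0.0382+0.4315²/2)·0.8086) / 0.388014 = (0.109273 + 0.106166) / 0.388014 = 0.555234
d₂ = d₁ − σ√T = 0.555234 − 0.388014 = 0.167220
e^{−rT} = e^{−0.0382·0.8086} = 0.969584
N(−d₁) = 0.289367,  N(−d₂) = 0.433598
Put price V = K·e^{−rT}·N(−d₂) − S·N(−d₁) = 49.335113 − 37.878169 = 11.456943
ρ = −K·T·e^{−rT}·N(−d₂) = -39.892372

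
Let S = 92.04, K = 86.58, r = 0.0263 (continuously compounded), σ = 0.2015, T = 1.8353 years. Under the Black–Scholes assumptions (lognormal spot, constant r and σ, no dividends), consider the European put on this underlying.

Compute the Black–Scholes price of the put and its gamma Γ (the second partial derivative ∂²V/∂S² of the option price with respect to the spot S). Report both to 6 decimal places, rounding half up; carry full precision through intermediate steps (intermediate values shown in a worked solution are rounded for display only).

price = 5.450176
Γ = 0.013744

σ√T = 0.2015·√1.8353 = 0.272979
d₁ = (ln(S/K) + (r+σ²/2)T) / (σ√T) = (ln(92.04/86.58) + (0.0263+0.2015²/2)·1.8353) / 0.272979 = (0.061154 + 0.085527) / 0.272979 = 0.537337
d₂ = d₁ − σ√T = 0.537337 − 0.272979 = 0.264358
e^{−rT} = e^{−0.0263·1.8353} = 0.952878
N(−d₁) = 0.295517,  N(−d₂) = 0.395752
Put price V = K·e^{−rT}·N(−d₂) − S·N(−d₁) = 32.649604 − 27.199427 = 5.450176
φ(d₁) = (1/√(2π))·e^{−d₁²/2} = 0.345313
Γ = φ(d₁) / (S·σ·√T) = 0.013744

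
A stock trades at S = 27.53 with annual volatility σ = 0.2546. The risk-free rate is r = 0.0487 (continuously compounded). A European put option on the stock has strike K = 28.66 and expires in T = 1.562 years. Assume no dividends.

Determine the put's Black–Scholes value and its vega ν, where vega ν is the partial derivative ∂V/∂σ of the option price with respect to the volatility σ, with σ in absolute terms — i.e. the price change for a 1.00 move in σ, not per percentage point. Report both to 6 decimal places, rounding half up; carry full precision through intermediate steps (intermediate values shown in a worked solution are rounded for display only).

price = 2.955628
ν = 13.228836

σ√T = 0.2546·√1.562 = 0.318199
d₁ = (ln(S/K) + (r+σ²/2)T) / (σ√T) = (ln(27.53/28.66) + (0.0487+0.2546²/2)·1.562) / 0.318199 = (-0.040226 + 0.126695) / 0.318199 = 0.271744
d₂ = d₁ − σ√T = 0.271744 − 0.318199 = -0.046455
e^{−rT} = e^{−0.0487·1.562} = 0.926752
N(−d₁) = 0.392910,  N(−d₂) = 0.518526
Put price V = K·e^{−rT}·N(−d₂) − S·N(−d₁) = 13.772427 − 10.816799 = 2.955628
φ(d₁) = (1/√(2π))·e^{−d₁²/2} = 0.384481
ν = S·φ(d₁)·√T = 13.228836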